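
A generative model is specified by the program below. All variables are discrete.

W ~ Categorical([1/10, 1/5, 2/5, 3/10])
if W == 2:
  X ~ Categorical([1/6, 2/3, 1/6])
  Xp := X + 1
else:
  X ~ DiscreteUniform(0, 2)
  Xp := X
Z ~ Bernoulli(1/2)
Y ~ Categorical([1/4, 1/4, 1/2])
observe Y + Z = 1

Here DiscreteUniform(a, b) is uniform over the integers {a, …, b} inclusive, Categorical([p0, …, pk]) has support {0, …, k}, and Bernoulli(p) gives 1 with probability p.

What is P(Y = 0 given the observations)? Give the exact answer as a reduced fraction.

Enumerate traces; 24 have nonzero weight after conditioning:
  (W=0, X=0, Z=0, Y=1) weight 1/240
  (W=0, X=0, Z=1, Y=0) weight 1/240
  (W=0, X=1, Z=0, Y=1) weight 1/240
  (W=0, X=1, Z=1, Y=0) weight 1/240
  (W=0, X=2, Z=0, Y=1) weight 1/240
  (W=0, X=2, Z=1, Y=0) weight 1/240
  (W=1, X=0, Z=0, Y=1) weight 1/120
  (W=1, X=0, Z=1, Y=0) weight 1/120
  … 16 more
Group by Y:
  weight(Y=0) = 1/8
  weight(Y=1) = 1/8
Total weight = 1/8 + 1/8 = 1/4
P(Y=0 | obs) = 1/8 / 1/4 = 1/2
P(Y=1 | obs) = 1/8 / 1/4 = 1/2

P(Y = 0 | obs) = 1/2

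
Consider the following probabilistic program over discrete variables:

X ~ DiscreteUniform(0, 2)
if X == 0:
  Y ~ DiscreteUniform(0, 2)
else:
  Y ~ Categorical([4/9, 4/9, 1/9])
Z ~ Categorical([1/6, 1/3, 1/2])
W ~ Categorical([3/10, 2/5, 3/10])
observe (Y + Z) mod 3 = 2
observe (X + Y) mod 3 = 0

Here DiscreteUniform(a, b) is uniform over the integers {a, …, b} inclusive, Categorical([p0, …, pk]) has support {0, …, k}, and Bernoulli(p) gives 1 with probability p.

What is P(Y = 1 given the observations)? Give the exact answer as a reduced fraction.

P(Y = 1 | obs) = 4/9

Enumerate traces; 9 have nonzero weight after conditioning:
  (X=0, Y=0, Z=2, W=0) weight 1/60
  (X=0, Y=0, Z=2, W=1) weight 1/45
  (X=0, Y=0, Z=2, W=2) weight 1/60
  (X=1, Y=2, Z=0, W=0) weight 1/540
  (X=1, Y=2, Z=0, W=1) weight 1/405
  (X=1, Y=2, Z=0, W=2) weight 1/540
  (X=2, Y=1, Z=1, W=0) weight 2/135
  (X=2, Y=1, Z=1, W=1) weight 8/405
  … 1 more
Group by Y:
  weight(Y=0) = 1/18
  weight(Y=1) = 4/81
  weight(Y=2) = 1/162
Total weight = 1/18 + 4/81 + 1/162 = 1/9
P(Y=0 | obs) = 1/18 / 1/9 = 1/2
P(Y=1 | obs) = 4/81 / 1/9 = 4/9
P(Y=2 | obs) = 1/162 / 1/9 = 1/18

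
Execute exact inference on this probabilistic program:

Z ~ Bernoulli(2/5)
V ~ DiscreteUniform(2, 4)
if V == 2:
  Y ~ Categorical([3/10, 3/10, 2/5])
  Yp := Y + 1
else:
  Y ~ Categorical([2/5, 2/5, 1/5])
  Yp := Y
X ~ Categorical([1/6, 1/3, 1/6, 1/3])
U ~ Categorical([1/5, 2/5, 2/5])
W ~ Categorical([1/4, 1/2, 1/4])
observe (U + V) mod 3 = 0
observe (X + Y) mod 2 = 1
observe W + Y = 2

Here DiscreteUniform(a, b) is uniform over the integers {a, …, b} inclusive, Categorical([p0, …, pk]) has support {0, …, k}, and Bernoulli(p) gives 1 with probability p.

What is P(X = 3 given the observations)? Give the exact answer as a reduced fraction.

Enumerate traces; 36 have nonzero weight after conditioning:
  (Z=0, V=2, Y=0, X=1, U=1, W=2) weight 1/500
  (Z=0, V=2, Y=0, X=3, U=1, W=2) weight 1/500
  (Z=0, V=2, Y=1, X=0, U=1, W=1) weight 1/500
  (Z=0, V=2, Y=1, X=2, U=1, W=1) weight 1/500
  (Z=0, V=2, Y=2, X=1, U=1, W=0) weight 1/375
  (Z=0, V=2, Y=2, X=3, U=1, W=0) weight 1/375
  (Z=0, V=3, Y=0, X=1, U=0, W=2) weight 1/750
  (Z=0, V=3, Y=0, X=3, U=0, W=2) weight 1/750
  … 28 more
Group by X:
  weight(X=0) = 1/100
  weight(X=1) = 4/225
  weight(X=2) = 1/100
  weight(X=3) = 4/225
Total weight = 1/100 + 4/225 + 1/100 + 4/225 = 1/18
P(X=0 | obs) = 1/100 / 1/18 = 9/50
P(X=1 | obs) = 4/225 / 1/18 = 8/25
P(X=2 | obs) = 1/100 / 1/18 = 9/50
P(X=3 | obs) = 4/225 / 1/18 = 8/25

P(X = 3 | obs) = 8/25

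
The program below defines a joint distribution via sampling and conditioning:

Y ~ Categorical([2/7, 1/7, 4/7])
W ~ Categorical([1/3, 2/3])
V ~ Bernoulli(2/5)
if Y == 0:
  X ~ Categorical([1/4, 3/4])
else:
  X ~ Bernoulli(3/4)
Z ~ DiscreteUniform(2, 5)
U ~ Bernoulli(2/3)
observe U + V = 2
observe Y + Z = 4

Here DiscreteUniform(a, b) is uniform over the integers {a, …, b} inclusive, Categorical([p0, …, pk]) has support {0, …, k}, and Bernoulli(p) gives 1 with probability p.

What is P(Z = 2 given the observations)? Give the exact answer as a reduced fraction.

P(Z = 2 | obs) = 4/7

Enumerate traces; 12 have nonzero weight after conditioning:
  (Y=0, W=0, V=1, X=0, Z=4, U=1) weight 1/630
  (Y=0, W=0, V=1, X=1, Z=4, U=1) weight 1/210
  (Y=0, W=1, V=1, X=0, Z=4, U=1) weight 1/315
  (Y=0, W=1, V=1, X=1, Z=4, U=1) weight 1/105
  (Y=1, W=0, V=1, X=0, Z=3, U=1) weight 1/1260
  (Y=1, W=0, V=1, X=1, Z=3, U=1) weight 1/420
  (Y=1, W=1, V=1, X=0, Z=3, U=1) weight 1/630
  (Y=1, W=1, V=1, X=1, Z=3, U=1) weight 1/210
  (Y=2, W=0, V=1, X=0, Z=2, U=1) weight 1/315
  … 3 more
Group by Z:
  weight(Z=2) = 4/105
  weight(Z=3) = 1/105
  weight(Z=4) = 2/105
Total weight = 4/105 + 1/105 + 2/105 = 1/15
P(Z=2 | obs) = 4/105 / 1/15 = 4/7
P(Z=3 | obs) = 1/105 / 1/15 = 1/7
P(Z=4 | obs) = 2/105 / 1/15 = 2/7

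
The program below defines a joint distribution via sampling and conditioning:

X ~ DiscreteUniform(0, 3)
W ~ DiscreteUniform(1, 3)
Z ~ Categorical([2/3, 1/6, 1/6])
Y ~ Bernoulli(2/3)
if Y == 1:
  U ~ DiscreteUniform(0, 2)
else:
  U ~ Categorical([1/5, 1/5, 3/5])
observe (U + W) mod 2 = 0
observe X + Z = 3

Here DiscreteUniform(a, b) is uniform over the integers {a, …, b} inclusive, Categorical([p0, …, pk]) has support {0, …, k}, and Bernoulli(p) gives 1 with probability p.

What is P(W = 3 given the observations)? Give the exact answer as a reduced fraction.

Enumerate traces; 24 have nonzero weight after conditioning:
  (X=1, W=1, Z=2, Y=0, U=1) weight 1/1080
  (X=1, W=1, Z=2, Y=1, U=1) weight 1/324
  (X=1, W=2, Z=2, Y=0, U=0) weight 1/1080
  (X=1, W=2, Z=2, Y=0, U=2) weight 1/360
  (X=1, W=2, Z=2, Y=1, U=0) weight 1/324
  (X=1, W=2, Z=2, Y=1, U=2) weight 1/324
  (X=1, W=3, Z=2, Y=0, U=1) weight 1/1080
  (X=1, W=3, Z=2, Y=1, U=1) weight 1/324
  … 16 more
Group by W:
  weight(W=1) = 13/540
  weight(W=2) = 8/135
  weight(W=3) = 13/540
Total weight = 13/540 + 8/135 + 13/540 = 29/270
P(W=1 | obs) = 13/540 / 29/270 = 13/58
P(W=2 | obs) = 8/135 / 29/270 = 16/29
P(W=3 | obs) = 13/540 / 29/270 = 13/58

P(W = 3 | obs) = 13/58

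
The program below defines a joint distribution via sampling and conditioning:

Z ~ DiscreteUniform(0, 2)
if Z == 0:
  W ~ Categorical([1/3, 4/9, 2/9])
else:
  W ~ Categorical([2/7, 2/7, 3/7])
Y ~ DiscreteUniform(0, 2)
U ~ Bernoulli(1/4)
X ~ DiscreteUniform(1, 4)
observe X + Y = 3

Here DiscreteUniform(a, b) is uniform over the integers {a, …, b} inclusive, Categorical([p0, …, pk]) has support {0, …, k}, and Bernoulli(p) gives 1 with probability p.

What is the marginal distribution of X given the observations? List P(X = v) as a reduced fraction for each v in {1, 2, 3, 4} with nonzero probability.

Enumerate traces; 54 have nonzero weight after conditioning:
  (Z=0, W=0, Y=0, U=0, X=3) weight 1/144
  (Z=0, W=0, Y=0, U=1, X=3) weight 1/432
  (Z=0, W=0, Y=1, U=0, X=2) weight 1/144
  (Z=0, W=0, Y=1, U=1, X=2) weight 1/432
  (Z=0, W=0, Y=2, U=0, X=1) weight 1/144
  (Z=0, W=0, Y=2, U=1, X=1) weight 1/432
  (Z=0, W=1, Y=0, U=0, X=3) weight 1/108
  (Z=0, W=1, Y=0, U=1, X=3) weight 1/324
  … 46 more
Group by X:
  weight(X=1) = 1/12
  weight(X=2) = 1/12
  weight(X=3) = 1/12
Total weight = 1/12 + 1/12 + 1/12 = 1/4
P(X=1 | obs) = 1/12 / 1/4 = 1/3
P(X=2 | obs) = 1/12 / 1/4 = 1/3
P(X=3 | obs) = 1/12 / 1/4 = 1/3

P(X=1) = 1/3, P(X=2) = 1/3, P(X=3) = 1/3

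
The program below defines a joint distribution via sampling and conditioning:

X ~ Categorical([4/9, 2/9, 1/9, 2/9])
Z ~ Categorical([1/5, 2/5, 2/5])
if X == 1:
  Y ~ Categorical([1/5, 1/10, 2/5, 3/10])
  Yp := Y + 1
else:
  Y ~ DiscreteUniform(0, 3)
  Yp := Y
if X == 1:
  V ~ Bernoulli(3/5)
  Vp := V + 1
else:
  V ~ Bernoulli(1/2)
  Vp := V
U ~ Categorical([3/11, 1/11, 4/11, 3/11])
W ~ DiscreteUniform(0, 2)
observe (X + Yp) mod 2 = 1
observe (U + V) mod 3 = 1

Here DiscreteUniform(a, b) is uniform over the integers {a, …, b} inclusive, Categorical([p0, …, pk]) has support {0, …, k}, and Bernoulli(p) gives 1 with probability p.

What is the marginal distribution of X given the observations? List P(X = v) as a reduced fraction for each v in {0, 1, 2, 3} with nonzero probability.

Enumerate traces; 216 have nonzero weight after conditioning:
  (X=0, Z=0, Y=1, V=0, U=1, W=0) weight 1/2970
  (X=0, Z=0, Y=1, V=0, U=1, W=1) weight 1/2970
  (X=0, Z=0, Y=1, V=0, U=1, W=2) weight 1/2970
  (X=0, Z=0, Y=1, V=1, U=0, W=0) weight 1/990
  (X=0, Z=0, Y=1, V=1, U=0, W=1) weight 1/990
  (X=0, Z=0, Y=1, V=1, U=0, W=2) weight 1/990
  (X=0, Z=0, Y=1, V=1, U=3, W=0) weight 1/990
  (X=0, Z=0, Y=1, V=1, U=3, W=1) weight 1/990
  (X=1, Z=0, Y=1, V=0, U=1, W=0) weight 2/37125
  (X=2, Z=0, Y=1, V=0, U=1, W=0) weight 1/11880
  … 206 more
Group by X:
  weight(X=0) = 7/99
  weight(X=1) = 16/495
  weight(X=2) = 7/396
  weight(X=3) = 7/198
Total weight = 7/99 + 16/495 + 7/396 + 7/198 = 103/660
P(X=0 | obs) = 7/99 / 103/660 = 140/309
P(X=1 | obs) = 16/495 / 103/660 = 64/309
P(X=2 | obs) = 7/396 / 103/660 = 35/309
P(X=3 | obs) = 7/198 / 103/660 = 70/309

P(X=0) = 140/309, P(X=1) = 64/309, P(X=2) = 35/309, P(X=3) = 70/309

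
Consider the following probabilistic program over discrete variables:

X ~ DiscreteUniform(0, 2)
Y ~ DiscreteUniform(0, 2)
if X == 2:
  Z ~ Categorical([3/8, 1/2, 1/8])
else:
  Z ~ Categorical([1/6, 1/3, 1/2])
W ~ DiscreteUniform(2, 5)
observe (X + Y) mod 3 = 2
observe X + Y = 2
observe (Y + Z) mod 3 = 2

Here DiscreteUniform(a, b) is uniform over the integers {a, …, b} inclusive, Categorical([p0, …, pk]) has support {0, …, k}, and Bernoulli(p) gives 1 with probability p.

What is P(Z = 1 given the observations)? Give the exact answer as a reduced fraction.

P(Z = 1 | obs) = 8/15

Enumerate traces; 12 have nonzero weight after conditioning:
  (X=0, Y=2, Z=0, W=2) weight 1/216
  (X=0, Y=2, Z=0, W=3) weight 1/216
  (X=0, Y=2, Z=0, W=4) weight 1/216
  (X=0, Y=2, Z=0, W=5) weight 1/216
  (X=1, Y=1, Z=1, W=2) weight 1/108
  (X=1, Y=1, Z=1, W=3) weight 1/108
  (X=1, Y=1, Z=1, W=4) weight 1/108
  (X=1, Y=1, Z=1, W=5) weight 1/108
  (X=2, Y=0, Z=2, W=2) weight 1/288
  … 3 more
Group by Z:
  weight(Z=0) = 1/54
  weight(Z=1) = 1/27
  weight(Z=2) = 1/72
Total weight = 1/54 + 1/27 + 1/72 = 5/72
P(Z=0 | obs) = 1/54 / 5/72 = 4/15
P(Z=1 | obs) = 1/27 / 5/72 = 8/15
P(Z=2 | obs) = 1/72 / 5/72 = 1/5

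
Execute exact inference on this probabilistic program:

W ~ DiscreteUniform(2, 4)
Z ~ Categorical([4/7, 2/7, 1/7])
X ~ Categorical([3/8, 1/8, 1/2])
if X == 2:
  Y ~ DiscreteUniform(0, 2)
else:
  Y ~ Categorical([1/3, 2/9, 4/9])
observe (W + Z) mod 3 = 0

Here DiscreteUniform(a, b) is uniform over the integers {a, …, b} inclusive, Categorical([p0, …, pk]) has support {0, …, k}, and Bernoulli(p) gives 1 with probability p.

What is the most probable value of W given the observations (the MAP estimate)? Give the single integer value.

Enumerate traces; 27 have nonzero weight after conditioning:
  (W=2, Z=1, X=0, Y=0) weight 1/84
  (W=2, Z=1, X=0, Y=1) weight 1/126
  (W=2, Z=1, X=0, Y=2) weight 1/63
  (W=2, Z=1, X=1, Y=0) weight 1/252
  (W=2, Z=1, X=1, Y=1) weight 1/378
  (W=2, Z=1, X=1, Y=2) weight 1/189
  (W=2, Z=1, X=2, Y=0) weight 1/63
  (W=2, Z=1, X=2, Y=1) weight 1/63
  (W=3, Z=0, X=0, Y=0) weight 1/42
  (W=4, Z=2, X=0, Y=0) weight 1/168
  … 17 more
Group by W:
  weight(W=2) = 2/21
  weight(W=3) = 4/21
  weight(W=4) = 1/21
Total weight = 2/21 + 4/21 + 1/21 = 1/3
P(W=2 | obs) = 2/21 / 1/3 = 2/7
P(W=3 | obs) = 4/21 / 1/3 = 4/7
P(W=4 | obs) = 1/21 / 1/3 = 1/7
argmax = 3

argmax_v P(W = v | obs) = 3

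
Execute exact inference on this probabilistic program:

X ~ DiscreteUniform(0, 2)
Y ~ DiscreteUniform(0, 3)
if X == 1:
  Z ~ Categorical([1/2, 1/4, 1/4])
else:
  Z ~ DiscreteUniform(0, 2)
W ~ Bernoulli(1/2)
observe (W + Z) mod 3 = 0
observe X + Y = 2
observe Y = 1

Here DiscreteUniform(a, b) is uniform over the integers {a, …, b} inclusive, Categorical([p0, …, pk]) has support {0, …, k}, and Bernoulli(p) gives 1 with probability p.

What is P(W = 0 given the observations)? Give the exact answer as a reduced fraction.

Enumerate traces; 2 have nonzero weight after conditioning:
  (X=1, Y=1, Z=0, W=0) weight 1/48
  (X=1, Y=1, Z=2, W=1) weight 1/96
Group by W:
  weight(W=0) = 1/48
  weight(W=1) = 1/96
Total weight = 1/48 + 1/96 = 1/32
P(W=0 | obs) = 1/48 / 1/32 = 2/3
P(W=1 | obs) = 1/96 / 1/32 = 1/3

P(W = 0 | obs) = 2/3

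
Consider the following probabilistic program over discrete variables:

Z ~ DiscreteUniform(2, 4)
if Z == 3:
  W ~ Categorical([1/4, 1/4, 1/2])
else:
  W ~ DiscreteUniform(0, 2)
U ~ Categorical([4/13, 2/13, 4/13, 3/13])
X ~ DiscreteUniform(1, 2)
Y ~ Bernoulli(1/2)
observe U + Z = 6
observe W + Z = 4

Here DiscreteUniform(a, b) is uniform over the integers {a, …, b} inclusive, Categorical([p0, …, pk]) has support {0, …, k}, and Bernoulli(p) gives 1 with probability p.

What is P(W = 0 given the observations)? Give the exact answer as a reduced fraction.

Enumerate traces; 8 have nonzero weight after conditioning:
  (Z=3, W=1, U=3, X=1, Y=0) weight 1/208
  (Z=3, W=1, U=3, X=1, Y=1) weight 1/208
  (Z=3, W=1, U=3, X=2, Y=0) weight 1/208
  (Z=3, W=1, U=3, X=2, Y=1) weight 1/208
  (Z=4, W=0, U=2, X=1, Y=0) weight 1/117
  (Z=4, W=0, U=2, X=1, Y=1) weight 1/117
  (Z=4, W=0, U=2, X=2, Y=0) weight 1/117
  (Z=4, W=0, U=2, X=2, Y=1) weight 1/117
Group by W:
  weight(W=0) = 4/117
  weight(W=1) = 1/52
Total weight = 4/117 + 1/52 = 25/468
P(W=0 | obs) = 4/117 / 25/468 = 16/25
P(W=1 | obs) = 1/52 / 25/468 = 9/25

P(W = 0 | obs) = 16/25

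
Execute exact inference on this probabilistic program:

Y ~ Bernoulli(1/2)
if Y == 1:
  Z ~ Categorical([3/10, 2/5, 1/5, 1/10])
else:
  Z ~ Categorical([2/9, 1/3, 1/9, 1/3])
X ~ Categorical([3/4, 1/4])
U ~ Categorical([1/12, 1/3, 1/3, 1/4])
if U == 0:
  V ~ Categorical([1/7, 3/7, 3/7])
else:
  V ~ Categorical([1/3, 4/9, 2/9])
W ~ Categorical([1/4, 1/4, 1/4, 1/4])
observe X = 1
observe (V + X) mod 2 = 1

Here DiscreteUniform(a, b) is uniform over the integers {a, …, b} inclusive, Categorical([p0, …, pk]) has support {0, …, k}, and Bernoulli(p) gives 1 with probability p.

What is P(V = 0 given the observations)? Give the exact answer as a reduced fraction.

P(V = 0 | obs) = 240/421

Enumerate traces; 256 have nonzero weight after conditioning:
  (Y=0, Z=0, X=1, U=0, V=0, W=0) weight 1/12096
  (Y=0, Z=0, X=1, U=0, V=0, W=1) weight 1/12096
  (Y=0, Z=0, X=1, U=0, V=0, W=2) weight 1/12096
  (Y=0, Z=0, X=1, U=0, V=0, W=3) weight 1/12096
  (Y=0, Z=0, X=1, U=0, V=2, W=0) weight 1/4032
  (Y=0, Z=0, X=1, U=0, V=2, W=1) weight 1/4032
  (Y=0, Z=0, X=1, U=0, V=2, W=2) weight 1/4032
  (Y=0, Z=0, X=1, U=0, V=2, W=3) weight 1/4032
  … 248 more
Group by V:
  weight(V=0) = 5/63
  weight(V=2) = 181/3024
Total weight = 5/63 + 181/3024 = 421/3024
P(V=0 | obs) = 5/63 / 421/3024 = 240/421
P(V=2 | obs) = 181/3024 / 421/3024 = 181/421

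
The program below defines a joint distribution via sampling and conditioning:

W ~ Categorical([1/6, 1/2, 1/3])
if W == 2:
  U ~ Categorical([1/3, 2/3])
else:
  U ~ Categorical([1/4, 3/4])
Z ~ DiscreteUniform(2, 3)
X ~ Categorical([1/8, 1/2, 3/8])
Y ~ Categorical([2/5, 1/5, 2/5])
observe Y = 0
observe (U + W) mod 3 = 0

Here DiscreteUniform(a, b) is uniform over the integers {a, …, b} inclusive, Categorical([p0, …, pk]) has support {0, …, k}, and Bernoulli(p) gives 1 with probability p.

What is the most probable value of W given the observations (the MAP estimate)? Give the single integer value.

Enumerate traces; 12 have nonzero weight after conditioning:
  (W=0, U=0, Z=2, X=0, Y=0) weight 1/960
  (W=0, U=0, Z=2, X=1, Y=0) weight 1/240
  (W=0, U=0, Z=2, X=2, Y=0) weight 1/320
  (W=0, U=0, Z=3, X=0, Y=0) weight 1/960
  (W=0, U=0, Z=3, X=1, Y=0) weight 1/240
  (W=0, U=0, Z=3, X=2, Y=0) weight 1/320
  (W=2, U=1, Z=2, X=0, Y=0) weight 1/180
  (W=2, U=1, Z=2, X=1, Y=0) weight 1/45
  … 4 more
Group by W:
  weight(W=0) = 1/60
  weight(W=2) = 4/45
Total weight = 1/60 + 4/45 = 19/180
P(W=0 | obs) = 1/60 / 19/180 = 3/19
P(W=2 | obs) = 4/45 / 19/180 = 16/19
argmax = 2

argmax_v P(W = v | obs) = 2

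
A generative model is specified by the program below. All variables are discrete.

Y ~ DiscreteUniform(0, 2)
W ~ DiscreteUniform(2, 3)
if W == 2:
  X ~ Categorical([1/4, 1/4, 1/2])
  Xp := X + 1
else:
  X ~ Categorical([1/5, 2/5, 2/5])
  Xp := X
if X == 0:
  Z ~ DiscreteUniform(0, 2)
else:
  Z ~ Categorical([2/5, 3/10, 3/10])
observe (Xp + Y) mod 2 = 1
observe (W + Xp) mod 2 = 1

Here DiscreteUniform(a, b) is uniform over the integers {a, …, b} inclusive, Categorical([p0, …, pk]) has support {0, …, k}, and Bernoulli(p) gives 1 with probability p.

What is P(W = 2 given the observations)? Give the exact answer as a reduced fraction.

P(W = 2 | obs) = 5/7

Enumerate traces; 18 have nonzero weight after conditioning:
  (Y=0, W=2, X=0, Z=0) weight 1/72
  (Y=0, W=2, X=0, Z=1) weight 1/72
  (Y=0, W=2, X=0, Z=2) weight 1/72
  (Y=0, W=2, X=2, Z=0) weight 1/30
  (Y=0, W=2, X=2, Z=1) weight 1/40
  (Y=0, W=2, X=2, Z=2) weight 1/40
  (Y=1, W=3, X=0, Z=0) weight 1/90
  (Y=1, W=3, X=0, Z=1) weight 1/90
  … 10 more
Group by W:
  weight(W=2) = 1/4
  weight(W=3) = 1/10
Total weight = 1/4 + 1/10 = 7/20
P(W=2 | obs) = 1/4 / 7/20 = 5/7
P(W=3 | obs) = 1/10 / 7/20 = 2/7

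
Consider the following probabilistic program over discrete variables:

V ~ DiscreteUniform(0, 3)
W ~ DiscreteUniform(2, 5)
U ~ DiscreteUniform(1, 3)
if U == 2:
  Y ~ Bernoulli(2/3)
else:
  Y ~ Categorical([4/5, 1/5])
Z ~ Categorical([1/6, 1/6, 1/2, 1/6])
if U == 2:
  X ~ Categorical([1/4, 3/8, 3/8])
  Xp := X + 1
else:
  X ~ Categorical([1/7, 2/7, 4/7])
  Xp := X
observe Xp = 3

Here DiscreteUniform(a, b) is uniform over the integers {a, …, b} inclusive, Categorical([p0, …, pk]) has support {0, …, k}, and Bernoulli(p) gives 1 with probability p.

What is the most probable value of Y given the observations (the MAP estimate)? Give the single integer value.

argmax_v P(Y = v | obs) = 1

Enumerate traces; 128 have nonzero weight after conditioning:
  (V=0, W=2, U=2, Y=0, Z=0, X=2) weight 1/2304
  (V=0, W=2, U=2, Y=0, Z=1, X=2) weight 1/2304
  (V=0, W=2, U=2, Y=0, Z=2, X=2) weight 1/768
  (V=0, W=2, U=2, Y=0, Z=3, X=2) weight 1/2304
  (V=0, W=2, U=2, Y=1, Z=0, X=2) weight 1/1152
  (V=0, W=2, U=2, Y=1, Z=1, X=2) weight 1/1152
  (V=0, W=2, U=2, Y=1, Z=2, X=2) weight 1/384
  (V=0, W=2, U=2, Y=1, Z=3, X=2) weight 1/1152
  … 120 more
Group by Y:
  weight(Y=0) = 1/24
  weight(Y=1) = 1/12
Total weight = 1/24 + 1/12 = 1/8
P(Y=0 | obs) = 1/24 / 1/8 = 1/3
P(Y=1 | obs) = 1/12 / 1/8 = 2/3
argmax = 1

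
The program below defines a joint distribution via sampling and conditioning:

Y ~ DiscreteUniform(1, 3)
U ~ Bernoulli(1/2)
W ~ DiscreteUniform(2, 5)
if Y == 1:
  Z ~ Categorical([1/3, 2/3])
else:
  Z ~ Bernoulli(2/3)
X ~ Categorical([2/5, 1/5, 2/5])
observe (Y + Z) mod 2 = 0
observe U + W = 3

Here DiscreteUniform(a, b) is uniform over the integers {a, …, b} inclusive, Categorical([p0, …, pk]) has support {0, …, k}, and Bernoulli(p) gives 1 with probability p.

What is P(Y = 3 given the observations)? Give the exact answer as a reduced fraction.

P(Y = 3 | obs) = 2/5

Enumerate traces; 18 have nonzero weight after conditioning:
  (Y=1, U=0, W=3, Z=1, X=0) weight 1/90
  (Y=1, U=0, W=3, Z=1, X=1) weight 1/180
  (Y=1, U=0, W=3, Z=1, X=2) weight 1/90
  (Y=1, U=1, W=2, Z=1, X=0) weight 1/90
  (Y=1, U=1, W=2, Z=1, X=1) weight 1/180
  (Y=1, U=1, W=2, Z=1, X=2) weight 1/90
  (Y=2, U=0, W=3, Z=0, X=0) weight 1/180
  (Y=2, U=0, W=3, Z=0, X=1) weight 1/360
  (Y=3, U=0, W=3, Z=1, X=0) weight 1/90
  … 9 more
Group by Y:
  weight(Y=1) = 1/18
  weight(Y=2) = 1/36
  weight(Y=3) = 1/18
Total weight = 1/18 + 1/36 + 1/18 = 5/36
P(Y=1 | obs) = 1/18 / 5/36 = 2/5
P(Y=2 | obs) = 1/36 / 5/36 = 1/5
P(Y=3 | obs) = 1/18 / 5/36 = 2/5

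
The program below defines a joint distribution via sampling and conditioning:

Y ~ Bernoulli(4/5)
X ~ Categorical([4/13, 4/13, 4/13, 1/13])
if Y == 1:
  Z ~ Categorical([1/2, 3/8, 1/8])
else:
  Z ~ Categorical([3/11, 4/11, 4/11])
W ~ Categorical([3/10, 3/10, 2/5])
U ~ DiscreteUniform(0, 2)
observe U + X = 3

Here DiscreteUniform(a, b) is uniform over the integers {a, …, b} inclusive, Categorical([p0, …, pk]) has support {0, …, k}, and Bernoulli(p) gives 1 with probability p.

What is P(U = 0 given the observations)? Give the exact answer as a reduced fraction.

P(U = 0 | obs) = 1/9

Enumerate traces; 54 have nonzero weight after conditioning:
  (Y=0, X=1, Z=0, W=0, U=2) weight 6/3575
  (Y=0, X=1, Z=0, W=1, U=2) weight 6/3575
  (Y=0, X=1, Z=0, W=2, U=2) weight 8/3575
  (Y=0, X=1, Z=1, W=0, U=2) weight 8/3575
  (Y=0, X=1, Z=1, W=1, U=2) weight 8/3575
  (Y=0, X=1, Z=1, W=2, U=2) weight 32/10725
  (Y=0, X=1, Z=2, W=0, U=2) weight 8/3575
  (Y=0, X=1, Z=2, W=1, U=2) weight 8/3575
  (Y=0, X=2, Z=0, W=0, U=1) weight 6/3575
  (Y=0, X=3, Z=0, W=0, U=0) weight 3/7150
  … 44 more
Group by U:
  weight(U=0) = 1/39
  weight(U=1) = 4/39
  weight(U=2) = 4/39
Total weight = 1/39 + 4/39 + 4/39 = 3/13
P(U=0 | obs) = 1/39 / 3/13 = 1/9
P(U=1 | obs) = 4/39 / 3/13 = 4/9
P(U=2 | obs) = 4/39 / 3/13 = 4/9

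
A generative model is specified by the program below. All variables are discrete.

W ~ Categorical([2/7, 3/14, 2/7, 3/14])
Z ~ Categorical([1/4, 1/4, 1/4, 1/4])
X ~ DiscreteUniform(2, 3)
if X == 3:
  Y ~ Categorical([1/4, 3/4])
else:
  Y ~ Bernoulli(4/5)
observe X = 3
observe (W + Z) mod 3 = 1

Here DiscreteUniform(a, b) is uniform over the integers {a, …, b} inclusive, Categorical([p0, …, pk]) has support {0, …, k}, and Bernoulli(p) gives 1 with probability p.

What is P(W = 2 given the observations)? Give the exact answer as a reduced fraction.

P(W = 2 | obs) = 4/17

Enumerate traces; 10 have nonzero weight after conditioning:
  (W=0, Z=1, X=3, Y=0) weight 1/112
  (W=0, Z=1, X=3, Y=1) weight 3/112
  (W=1, Z=0, X=3, Y=0) weight 3/448
  (W=1, Z=0, X=3, Y=1) weight 9/448
  (W=1, Z=3, X=3, Y=0) weight 3/448
  (W=1, Z=3, X=3, Y=1) weight 9/448
  (W=2, Z=2, X=3, Y=0) weight 1/112
  (W=2, Z=2, X=3, Y=1) weight 3/112
  (W=3, Z=1, X=3, Y=0) weight 3/448
  … 1 more
Group by W:
  weight(W=0) = 1/28
  weight(W=1) = 3/56
  weight(W=2) = 1/28
  weight(W=3) = 3/112
Total weight = 1/28 + 3/56 + 1/28 + 3/112 = 17/112
P(W=0 | obs) = 1/28 / 17/112 = 4/17
P(W=1 | obs) = 3/56 / 17/112 = 6/17
P(W=2 | obs) = 1/28 / 17/112 = 4/17
P(W=3 | obs) = 3/112 / 17/112 = 3/17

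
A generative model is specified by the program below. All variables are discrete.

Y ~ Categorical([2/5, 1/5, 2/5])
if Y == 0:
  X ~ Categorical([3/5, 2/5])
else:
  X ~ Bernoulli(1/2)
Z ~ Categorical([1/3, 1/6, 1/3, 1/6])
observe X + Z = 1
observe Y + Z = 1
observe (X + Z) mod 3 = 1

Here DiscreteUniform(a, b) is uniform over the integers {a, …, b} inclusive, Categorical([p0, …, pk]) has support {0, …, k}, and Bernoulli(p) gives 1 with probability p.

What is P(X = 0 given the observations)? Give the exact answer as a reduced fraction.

Enumerate traces; 2 have nonzero weight after conditioning:
  (Y=0, X=0, Z=1) weight 1/25
  (Y=1, X=1, Z=0) weight 1/30
Group by X:
  weight(X=0) = 1/25
  weight(X=1) = 1/30
Total weight = 1/25 + 1/30 = 11/150
P(X=0 | obs) = 1/25 / 11/150 = 6/11
P(X=1 | obs) = 1/30 / 11/150 = 5/11

P(X = 0 | obs) = 6/11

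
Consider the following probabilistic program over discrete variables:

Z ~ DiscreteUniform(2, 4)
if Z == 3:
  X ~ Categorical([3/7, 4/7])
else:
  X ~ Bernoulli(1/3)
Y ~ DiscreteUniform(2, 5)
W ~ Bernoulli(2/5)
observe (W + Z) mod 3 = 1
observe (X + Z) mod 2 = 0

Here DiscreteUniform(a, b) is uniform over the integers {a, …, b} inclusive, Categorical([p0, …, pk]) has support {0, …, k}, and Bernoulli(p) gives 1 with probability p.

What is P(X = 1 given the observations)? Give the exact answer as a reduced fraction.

Enumerate traces; 8 have nonzero weight after conditioning:
  (Z=3, X=1, Y=2, W=1) weight 2/105
  (Z=3, X=1, Y=3, W=1) weight 2/105
  (Z=3, X=1, Y=4, W=1) weight 2/105
  (Z=3, X=1, Y=5, W=1) weight 2/105
  (Z=4, X=0, Y=2, W=0) weight 1/30
  (Z=4, X=0, Y=3, W=0) weight 1/30
  (Z=4, X=0, Y=4, W=0) weight 1/30
  (Z=4, X=0, Y=5, W=0) weight 1/30
Group by X:
  weight(X=0) = 2/15
  weight(X=1) = 8/105
Total weight = 2/15 + 8/105 = 22/105
P(X=0 | obs) = 2/15 / 22/105 = 7/11
P(X=1 | obs) = 8/105 / 22/105 = 4/11

P(X = 1 | obs) = 4/11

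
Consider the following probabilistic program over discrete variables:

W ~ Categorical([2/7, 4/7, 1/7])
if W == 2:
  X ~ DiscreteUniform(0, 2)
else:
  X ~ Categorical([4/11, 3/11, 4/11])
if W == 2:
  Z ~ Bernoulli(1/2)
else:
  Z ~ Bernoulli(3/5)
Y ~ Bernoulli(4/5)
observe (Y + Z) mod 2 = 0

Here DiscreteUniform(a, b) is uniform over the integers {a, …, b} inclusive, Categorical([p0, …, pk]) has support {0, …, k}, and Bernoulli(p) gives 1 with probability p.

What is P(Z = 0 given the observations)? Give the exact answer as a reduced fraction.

P(Z = 0 | obs) = 29/193

Enumerate traces; 18 have nonzero weight after conditioning:
  (W=0, X=0, Z=0, Y=0) weight 16/1925
  (W=0, X=0, Z=1, Y=1) weight 96/1925
  (W=0, X=1, Z=0, Y=0) weight 12/1925
  (W=0, X=1, Z=1, Y=1) weight 72/1925
  (W=0, X=2, Z=0, Y=0) weight 16/1925
  (W=0, X=2, Z=1, Y=1) weight 96/1925
  (W=1, X=0, Z=0, Y=0) weight 32/1925
  (W=1, X=0, Z=1, Y=1) weight 192/1925
  … 10 more
Group by Z:
  weight(Z=0) = 29/350
  weight(Z=1) = 82/175
Total weight = 29/350 + 82/175 = 193/350
P(Z=0 | obs) = 29/350 / 193/350 = 29/193
P(Z=1 | obs) = 82/175 / 193/350 = 164/193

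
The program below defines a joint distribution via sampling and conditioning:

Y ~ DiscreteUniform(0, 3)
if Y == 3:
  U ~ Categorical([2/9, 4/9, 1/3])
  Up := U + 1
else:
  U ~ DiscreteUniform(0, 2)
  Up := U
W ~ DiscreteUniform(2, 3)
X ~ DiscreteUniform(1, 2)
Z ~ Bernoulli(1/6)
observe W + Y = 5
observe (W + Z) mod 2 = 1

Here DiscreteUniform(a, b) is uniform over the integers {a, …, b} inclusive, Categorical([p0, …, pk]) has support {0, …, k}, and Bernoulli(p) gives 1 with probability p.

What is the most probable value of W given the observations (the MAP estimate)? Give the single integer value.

argmax_v P(W = v | obs) = 3

Enumerate traces; 12 have nonzero weight after conditioning:
  (Y=2, U=0, W=3, X=1, Z=0) weight 5/288
  (Y=2, U=0, W=3, X=2, Z=0) weight 5/288
  (Y=2, U=1, W=3, X=1, Z=0) weight 5/288
  (Y=2, U=1, W=3, X=2, Z=0) weight 5/288
  (Y=2, U=2, W=3, X=1, Z=0) weight 5/288
  (Y=2, U=2, W=3, X=2, Z=0) weight 5/288
  (Y=3, U=0, W=2, X=1, Z=1) weight 1/432
  (Y=3, U=0, W=2, X=2, Z=1) weight 1/432
  … 4 more
Group by W:
  weight(W=2) = 1/48
  weight(W=3) = 5/48
Total weight = 1/48 + 5/48 = 1/8
P(W=2 | obs) = 1/48 / 1/8 = 1/6
P(W=3 | obs) = 5/48 / 1/8 = 5/6
argmax = 3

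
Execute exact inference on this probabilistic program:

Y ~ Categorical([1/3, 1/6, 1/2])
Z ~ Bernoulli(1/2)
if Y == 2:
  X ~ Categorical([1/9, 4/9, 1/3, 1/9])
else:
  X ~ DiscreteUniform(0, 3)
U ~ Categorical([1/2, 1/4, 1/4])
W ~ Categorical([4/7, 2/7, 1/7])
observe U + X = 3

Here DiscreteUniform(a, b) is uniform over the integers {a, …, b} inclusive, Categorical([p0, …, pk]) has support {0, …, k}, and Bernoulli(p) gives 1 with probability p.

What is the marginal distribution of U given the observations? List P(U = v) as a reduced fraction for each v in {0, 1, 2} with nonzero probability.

P(U=0) = 13/36, P(U=1) = 7/24, P(U=2) = 25/72

Enumerate traces; 54 have nonzero weight after conditioning:
  (Y=0, Z=0, X=1, U=2, W=0) weight 1/168
  (Y=0, Z=0, X=1, U=2, W=1) weight 1/336
  (Y=0, Z=0, X=1, U=2, W=2) weight 1/672
  (Y=0, Z=0, X=2, U=1, W=0) weight 1/168
  (Y=0, Z=0, X=2, U=1, W=1) weight 1/336
  (Y=0, Z=0, X=2, U=1, W=2) weight 1/672
  (Y=0, Z=0, X=3, U=0, W=0) weight 1/84
  (Y=0, Z=0, X=3, U=0, W=1) weight 1/168
  … 46 more
Group by U:
  weight(U=0) = 13/144
  weight(U=1) = 7/96
  weight(U=2) = 25/288
Total weight = 13/144 + 7/96 + 25/288 = 1/4
P(U=0 | obs) = 13/144 / 1/4 = 13/36
P(U=1 | obs) = 7/96 / 1/4 = 7/24
P(U=2 | obs) = 25/288 / 1/4 = 25/72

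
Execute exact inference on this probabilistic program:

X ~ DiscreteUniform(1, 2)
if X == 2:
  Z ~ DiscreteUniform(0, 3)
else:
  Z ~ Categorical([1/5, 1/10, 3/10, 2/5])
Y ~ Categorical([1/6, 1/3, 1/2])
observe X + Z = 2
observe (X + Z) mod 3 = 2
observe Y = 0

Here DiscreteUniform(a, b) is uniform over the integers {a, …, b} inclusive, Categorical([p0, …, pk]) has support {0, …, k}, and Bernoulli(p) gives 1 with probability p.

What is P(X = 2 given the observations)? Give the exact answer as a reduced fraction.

P(X = 2 | obs) = 5/7

Enumerate traces; 2 have nonzero weight after conditioning:
  (X=1, Z=1, Y=0) weight 1/120
  (X=2, Z=0, Y=0) weight 1/48
Group by X:
  weight(X=1) = 1/120
  weight(X=2) = 1/48
Total weight = 1/120 + 1/48 = 7/240
P(X=1 | obs) = 1/120 / 7/240 = 2/7
P(X=2 | obs) = 1/48 / 7/240 = 5/7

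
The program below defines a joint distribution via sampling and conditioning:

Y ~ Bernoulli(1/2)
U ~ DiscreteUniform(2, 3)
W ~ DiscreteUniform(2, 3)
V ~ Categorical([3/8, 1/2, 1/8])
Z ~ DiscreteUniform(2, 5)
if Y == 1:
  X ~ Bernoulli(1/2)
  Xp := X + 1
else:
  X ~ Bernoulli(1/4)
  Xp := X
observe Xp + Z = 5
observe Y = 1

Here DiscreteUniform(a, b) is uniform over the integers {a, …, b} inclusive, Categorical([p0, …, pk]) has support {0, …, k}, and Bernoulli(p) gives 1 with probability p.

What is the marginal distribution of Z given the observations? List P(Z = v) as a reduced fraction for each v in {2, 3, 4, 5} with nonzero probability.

Enumerate traces; 24 have nonzero weight after conditioning:
  (Y=1, U=2, W=2, V=0, Z=3, X=1) weight 3/512
  (Y=1, U=2, W=2, V=0, Z=4, X=0) weight 3/512
  (Y=1, U=2, W=2, V=1, Z=3, X=1) weight 1/128
  (Y=1, U=2, W=2, V=1, Z=4, X=0) weight 1/128
  (Y=1, U=2, W=2, V=2, Z=3, X=1) weight 1/512
  (Y=1, U=2, W=2, V=2, Z=4, X=0) weight 1/512
  (Y=1, U=2, W=3, V=0, Z=3, X=1) weight 3/512
  (Y=1, U=2, W=3, V=0, Z=4, X=0) weight 3/512
  … 16 more
Group by Z:
  weight(Z=3) = 1/16
  weight(Z=4) = 1/16
Total weight = 1/16 + 1/16 = 1/8
P(Z=3 | obs) = 1/16 / 1/8 = 1/2
P(Z=4 | obs) = 1/16 / 1/8 = 1/2

P(Z=3) = 1/2, P(Z=4) = 1/2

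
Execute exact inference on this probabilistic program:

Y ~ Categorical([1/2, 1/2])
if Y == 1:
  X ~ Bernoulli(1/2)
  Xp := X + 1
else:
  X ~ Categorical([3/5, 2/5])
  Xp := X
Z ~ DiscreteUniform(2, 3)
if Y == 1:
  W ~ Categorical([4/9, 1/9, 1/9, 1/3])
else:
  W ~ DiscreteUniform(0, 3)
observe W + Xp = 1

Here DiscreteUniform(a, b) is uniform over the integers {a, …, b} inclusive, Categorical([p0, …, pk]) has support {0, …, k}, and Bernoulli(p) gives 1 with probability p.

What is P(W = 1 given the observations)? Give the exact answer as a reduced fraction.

P(W = 1 | obs) = 27/85

Enumerate traces; 6 have nonzero weight after conditioning:
  (Y=0, X=0, Z=2, W=1) weight 3/80
  (Y=0, X=0, Z=3, W=1) weight 3/80
  (Y=0, X=1, Z=2, W=0) weight 1/40
  (Y=0, X=1, Z=3, W=0) weight 1/40
  (Y=1, X=0, Z=2, W=0) weight 1/18
  (Y=1, X=0, Z=3, W=0) weight 1/18
Group by W:
  weight(W=0) = 29/180
  weight(W=1) = 3/40
Total weight = 29/180 + 3/40 = 17/72
P(W=0 | obs) = 29/180 / 17/72 = 58/85
P(W=1 | obs) = 3/40 / 17/72 = 27/85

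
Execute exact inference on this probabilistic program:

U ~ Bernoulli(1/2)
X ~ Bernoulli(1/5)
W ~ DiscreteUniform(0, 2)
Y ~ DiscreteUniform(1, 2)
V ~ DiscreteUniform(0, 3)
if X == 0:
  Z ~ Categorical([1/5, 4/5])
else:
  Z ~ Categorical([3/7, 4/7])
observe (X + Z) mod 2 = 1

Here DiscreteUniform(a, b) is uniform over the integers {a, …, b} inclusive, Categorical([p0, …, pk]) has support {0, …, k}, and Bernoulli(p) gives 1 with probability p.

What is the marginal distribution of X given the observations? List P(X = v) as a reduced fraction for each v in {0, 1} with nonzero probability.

Enumerate traces; 96 have nonzero weight after conditioning:
  (U=0, X=0, W=0, Y=1, V=0, Z=1) weight 1/75
  (U=0, X=0, W=0, Y=1, V=1, Z=1) weight 1/75
  (U=0, X=0, W=0, Y=1, V=2, Z=1) weight 1/75
  (U=0, X=0, W=0, Y=1, V=3, Z=1) weight 1/75
  (U=0, X=0, W=0, Y=2, V=0, Z=1) weight 1/75
  (U=0, X=0, W=0, Y=2, V=1, Z=1) weight 1/75
  (U=0, X=0, W=0, Y=2, V=2, Z=1) weight 1/75
  (U=0, X=0, W=0, Y=2, V=3, Z=1) weight 1/75
  (U=0, X=1, W=0, Y=1, V=0, Z=0) weight 1/560
  … 87 more
Group by X:
  weight(X=0) = 16/25
  weight(X=1) = 3/35
Total weight = 16/25 + 3/35 = 127/175
P(X=0 | obs) = 16/25 / 127/175 = 112/127
P(X=1 | obs) = 3/35 / 127/175 = 15/127

P(X=0) = 112/127, P(X=1) = 15/127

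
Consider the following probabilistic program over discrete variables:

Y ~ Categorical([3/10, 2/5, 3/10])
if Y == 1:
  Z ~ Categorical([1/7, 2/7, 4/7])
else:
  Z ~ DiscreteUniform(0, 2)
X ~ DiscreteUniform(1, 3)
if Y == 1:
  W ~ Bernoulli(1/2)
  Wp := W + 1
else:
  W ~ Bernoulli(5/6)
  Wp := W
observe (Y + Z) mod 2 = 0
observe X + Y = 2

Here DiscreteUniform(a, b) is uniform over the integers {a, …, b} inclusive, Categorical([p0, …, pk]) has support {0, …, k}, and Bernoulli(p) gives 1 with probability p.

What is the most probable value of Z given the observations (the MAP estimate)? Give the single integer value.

argmax_v P(Z = v | obs) = 1

Enumerate traces; 6 have nonzero weight after conditioning:
  (Y=0, Z=0, X=2, W=0) weight 1/180
  (Y=0, Z=0, X=2, W=1) weight 1/36
  (Y=0, Z=2, X=2, W=0) weight 1/180
  (Y=0, Z=2, X=2, W=1) weight 1/36
  (Y=1, Z=1, X=1, W=0) weight 2/105
  (Y=1, Z=1, X=1, W=1) weight 2/105
Group by Z:
  weight(Z=0) = 1/30
  weight(Z=1) = 4/105
  weight(Z=2) = 1/30
Total weight = 1/30 + 4/105 + 1/30 = 11/105
P(Z=0 | obs) = 1/30 / 11/105 = 7/22
P(Z=1 | obs) = 4/105 / 11/105 = 4/11
P(Z=2 | obs) = 1/30 / 11/105 = 7/22
argmax = 1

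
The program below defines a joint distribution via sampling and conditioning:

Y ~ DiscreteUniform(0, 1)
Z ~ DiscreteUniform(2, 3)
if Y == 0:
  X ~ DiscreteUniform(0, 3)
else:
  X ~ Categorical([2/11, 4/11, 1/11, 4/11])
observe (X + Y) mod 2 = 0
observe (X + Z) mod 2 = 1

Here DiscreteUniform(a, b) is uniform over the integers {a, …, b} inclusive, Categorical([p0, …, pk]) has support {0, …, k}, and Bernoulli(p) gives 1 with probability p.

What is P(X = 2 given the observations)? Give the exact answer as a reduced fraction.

P(X = 2 | obs) = 11/54

Enumerate traces; 4 have nonzero weight after conditioning:
  (Y=0, Z=3, X=0) weight 1/16
  (Y=0, Z=3, X=2) weight 1/16
  (Y=1, Z=2, X=1) weight 1/11
  (Y=1, Z=2, X=3) weight 1/11
Group by X:
  weight(X=0) = 1/16
  weight(X=1) = 1/11
  weight(X=2) = 1/16
  weight(X=3) = 1/11
Total weight = 1/16 + 1/11 + 1/16 + 1/11 = 27/88
P(X=0 | obs) = 1/16 / 27/88 = 11/54
P(X=1 | obs) = 1/11 / 27/88 = 8/27
P(X=2 | obs) = 1/16 / 27/88 = 11/54
P(X=3 | obs) = 1/11 / 27/88 = 8/27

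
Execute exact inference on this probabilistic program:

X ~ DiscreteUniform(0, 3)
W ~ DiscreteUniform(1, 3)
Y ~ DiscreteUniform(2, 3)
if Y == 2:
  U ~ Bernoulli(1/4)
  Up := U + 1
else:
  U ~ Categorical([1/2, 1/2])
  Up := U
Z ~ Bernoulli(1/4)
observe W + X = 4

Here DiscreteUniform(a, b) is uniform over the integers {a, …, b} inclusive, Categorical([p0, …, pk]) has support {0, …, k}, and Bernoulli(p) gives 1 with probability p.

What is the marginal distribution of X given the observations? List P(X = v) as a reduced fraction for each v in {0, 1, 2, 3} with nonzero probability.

Enumerate traces; 24 have nonzero weight after conditioning:
  (X=1, W=3, Y=2, U=0, Z=0) weight 3/128
  (X=1, W=3, Y=2, U=0, Z=1) weight 1/128
  (X=1, W=3, Y=2, U=1, Z=0) weight 1/128
  (X=1, W=3, Y=2, U=1, Z=1) weight 1/384
  (X=1, W=3, Y=3, U=0, Z=0) weight 1/64
  (X=1, W=3, Y=3, U=0, Z=1) weight 1/192
  (X=1, W=3, Y=3, U=1, Z=0) weight 1/64
  (X=1, W=3, Y=3, U=1, Z=1) weight 1/192
  (X=2, W=2, Y=2, U=0, Z=0) weight 3/128
  (X=3, W=1, Y=2, U=0, Z=0) weight 3/128
  … 14 more
Group by X:
  weight(X=1) = 1/12
  weight(X=2) = 1/12
  weight(X=3) = 1/12
Total weight = 1/12 + 1/12 + 1/12 = 1/4
P(X=1 | obs) = 1/12 / 1/4 = 1/3
P(X=2 | obs) = 1/12 / 1/4 = 1/3
P(X=3 | obs) = 1/12 / 1/4 = 1/3

P(X=1) = 1/3, P(X=2) = 1/3, P(X=3) = 1/3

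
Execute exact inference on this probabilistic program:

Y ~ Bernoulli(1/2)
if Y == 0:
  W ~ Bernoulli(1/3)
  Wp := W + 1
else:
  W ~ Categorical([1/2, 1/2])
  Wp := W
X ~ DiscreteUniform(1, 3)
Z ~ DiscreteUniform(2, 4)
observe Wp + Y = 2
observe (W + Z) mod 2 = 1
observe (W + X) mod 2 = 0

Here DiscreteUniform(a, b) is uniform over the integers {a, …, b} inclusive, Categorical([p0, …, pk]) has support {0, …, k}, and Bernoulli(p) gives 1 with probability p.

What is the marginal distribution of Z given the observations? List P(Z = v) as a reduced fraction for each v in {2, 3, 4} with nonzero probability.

Enumerate traces; 8 have nonzero weight after conditioning:
  (Y=0, W=1, X=1, Z=2) weight 1/54
  (Y=0, W=1, X=1, Z=4) weight 1/54
  (Y=0, W=1, X=3, Z=2) weight 1/54
  (Y=0, W=1, X=3, Z=4) weight 1/54
  (Y=1, W=1, X=1, Z=2) weight 1/36
  (Y=1, W=1, X=1, Z=4) weight 1/36
  (Y=1, W=1, X=3, Z=2) weight 1/36
  (Y=1, W=1, X=3, Z=4) weight 1/36
Group by Z:
  weight(Z=2) = 5/54
  weight(Z=4) = 5/54
Total weight = 5/54 + 5/54 = 5/27
P(Z=2 | obs) = 5/54 / 5/27 = 1/2
P(Z=4 | obs) = 5/54 / 5/27 = 1/2

P(Z=2) = 1/2, P(Z=4) = 1/2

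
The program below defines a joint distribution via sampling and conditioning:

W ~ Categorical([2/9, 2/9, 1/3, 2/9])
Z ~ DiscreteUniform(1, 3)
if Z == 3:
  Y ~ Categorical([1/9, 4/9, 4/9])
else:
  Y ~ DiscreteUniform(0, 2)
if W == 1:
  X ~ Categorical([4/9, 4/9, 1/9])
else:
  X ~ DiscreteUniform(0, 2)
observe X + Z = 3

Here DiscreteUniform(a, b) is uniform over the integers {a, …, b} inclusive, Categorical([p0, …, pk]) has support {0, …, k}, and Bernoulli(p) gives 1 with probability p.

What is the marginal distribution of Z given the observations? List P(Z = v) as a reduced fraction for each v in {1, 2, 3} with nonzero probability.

P(Z=1) = 23/81, P(Z=2) = 29/81, P(Z=3) = 29/81

Enumerate traces; 36 have nonzero weight after conditioning:
  (W=0, Z=1, Y=0, X=2) weight 2/243
  (W=0, Z=1, Y=1, X=2) weight 2/243
  (W=0, Z=1, Y=2, X=2) weight 2/243
  (W=0, Z=2, Y=0, X=1) weight 2/243
  (W=0, Z=2, Y=1, X=1) weight 2/243
  (W=0, Z=2, Y=2, X=1) weight 2/243
  (W=0, Z=3, Y=0, X=0) weight 2/729
  (W=0, Z=3, Y=1, X=0) weight 8/729
  … 28 more
Group by Z:
  weight(Z=1) = 23/243
  weight(Z=2) = 29/243
  weight(Z=3) = 29/243
Total weight = 23/243 + 29/243 + 29/243 = 1/3
P(Z=1 | obs) = 23/243 / 1/3 = 23/81
P(Z=2 | obs) = 29/243 / 1/3 = 29/81
P(Z=3 | obs) = 29/243 / 1/3 = 29/81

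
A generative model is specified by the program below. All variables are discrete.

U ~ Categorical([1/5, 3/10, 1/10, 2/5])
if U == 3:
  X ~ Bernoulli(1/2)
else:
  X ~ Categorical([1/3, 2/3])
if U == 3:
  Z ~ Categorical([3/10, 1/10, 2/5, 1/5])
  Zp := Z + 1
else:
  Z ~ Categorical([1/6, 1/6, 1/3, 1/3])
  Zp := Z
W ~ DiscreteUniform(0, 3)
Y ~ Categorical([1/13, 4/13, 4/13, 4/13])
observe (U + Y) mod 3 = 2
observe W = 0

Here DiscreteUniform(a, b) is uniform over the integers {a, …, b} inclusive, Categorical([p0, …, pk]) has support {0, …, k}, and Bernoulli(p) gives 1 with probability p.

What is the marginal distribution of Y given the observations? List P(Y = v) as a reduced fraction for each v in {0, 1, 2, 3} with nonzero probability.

P(Y=0) = 1/41, P(Y=1) = 12/41, P(Y=2) = 24/41, P(Y=3) = 4/41

Enumerate traces; 40 have nonzero weight after conditioning:
  (U=0, X=0, Z=0, W=0, Y=2) weight 1/1170
  (U=0, X=0, Z=1, W=0, Y=2) weight 1/1170
  (U=0, X=0, Z=2, W=0, Y=2) weight 1/585
  (U=0, X=0, Z=3, W=0, Y=2) weight 1/585
  (U=0, X=1, Z=0, W=0, Y=2) weight 1/585
  (U=0, X=1, Z=1, W=0, Y=2) weight 1/585
  (U=0, X=1, Z=2, W=0, Y=2) weight 2/585
  (U=0, X=1, Z=3, W=0, Y=2) weight 2/585
  (U=1, X=0, Z=0, W=0, Y=1) weight 1/780
  (U=2, X=0, Z=0, W=0, Y=0) weight 1/9360
  … 30 more
Group by Y:
  weight(Y=0) = 1/520
  weight(Y=1) = 3/130
  weight(Y=2) = 3/65
  weight(Y=3) = 1/130
Total weight = 1/520 + 3/130 + 3/65 + 1/130 = 41/520
P(Y=0 | obs) = 1/520 / 41/520 = 1/41
P(Y=1 | obs) = 3/130 / 41/520 = 12/41
P(Y=2 | obs) = 3/65 / 41/520 = 24/41
P(Y=3 | obs) = 1/130 / 41/520 = 4/41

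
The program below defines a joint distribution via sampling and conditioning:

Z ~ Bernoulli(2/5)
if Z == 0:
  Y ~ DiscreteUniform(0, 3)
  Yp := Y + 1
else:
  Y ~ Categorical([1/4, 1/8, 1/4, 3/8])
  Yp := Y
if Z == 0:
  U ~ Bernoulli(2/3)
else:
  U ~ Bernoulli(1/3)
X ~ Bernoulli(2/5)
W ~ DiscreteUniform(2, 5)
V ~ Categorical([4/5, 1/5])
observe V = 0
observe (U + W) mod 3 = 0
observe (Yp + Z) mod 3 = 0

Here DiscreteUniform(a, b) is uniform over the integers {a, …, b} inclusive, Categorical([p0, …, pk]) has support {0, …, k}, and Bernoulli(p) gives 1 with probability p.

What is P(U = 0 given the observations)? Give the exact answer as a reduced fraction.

P(U = 0 | obs) = 7/23

Enumerate traces; 12 have nonzero weight after conditioning:
  (Z=0, Y=2, U=0, X=0, W=3, V=0) weight 3/500
  (Z=0, Y=2, U=0, X=1, W=3, V=0) weight 1/250
  (Z=0, Y=2, U=1, X=0, W=2, V=0) weight 3/250
  (Z=0, Y=2, U=1, X=0, W=5, V=0) weight 3/250
  (Z=0, Y=2, U=1, X=1, W=2, V=0) weight 1/125
  (Z=0, Y=2, U=1, X=1, W=5, V=0) weight 1/125
  (Z=1, Y=2, U=0, X=0, W=3, V=0) weight 1/125
  (Z=1, Y=2, U=0, X=1, W=3, V=0) weight 2/375
  … 4 more
Group by U:
  weight(U=0) = 7/300
  weight(U=1) = 4/75
Total weight = 7/300 + 4/75 = 23/300
P(U=0 | obs) = 7/300 / 23/300 = 7/23
P(U=1 | obs) = 4/75 / 23/300 = 16/23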